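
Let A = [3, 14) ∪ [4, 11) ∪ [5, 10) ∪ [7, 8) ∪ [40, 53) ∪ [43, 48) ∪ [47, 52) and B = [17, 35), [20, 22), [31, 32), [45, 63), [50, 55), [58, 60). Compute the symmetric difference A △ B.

[3, 14) ∪ [17, 35) ∪ [40, 45) ∪ [53, 63)

A, merged: [3, 14), [40, 53).
B, merged: [17, 35), [45, 63).
A \ B = [3, 14), [40, 45).
B \ A = [17, 35), [53, 63).
Union of the two gives the symmetric difference.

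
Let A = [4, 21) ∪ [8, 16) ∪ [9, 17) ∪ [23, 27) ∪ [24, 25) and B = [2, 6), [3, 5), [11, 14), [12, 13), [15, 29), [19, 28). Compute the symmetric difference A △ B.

First set merges to [4, 21), [23, 27).
Second set merges to [2, 6), [11, 14), [15, 29).
A \ B = [6, 11), [14, 15).
B \ A = [2, 4), [21, 23), [27, 29).
Union of the two gives the symmetric difference.

[2, 4) ∪ [6, 11) ∪ [14, 15) ∪ [21, 23) ∪ [27, 29)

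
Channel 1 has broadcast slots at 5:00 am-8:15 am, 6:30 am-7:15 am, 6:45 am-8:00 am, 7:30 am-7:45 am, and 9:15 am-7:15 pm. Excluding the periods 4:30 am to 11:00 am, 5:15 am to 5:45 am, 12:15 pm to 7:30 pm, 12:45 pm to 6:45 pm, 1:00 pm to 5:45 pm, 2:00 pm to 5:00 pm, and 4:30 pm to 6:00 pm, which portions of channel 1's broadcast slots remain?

A, merged: 5:00 am–8:15 am, 9:15 am–7:15 pm.
B, merged: 4:30 am–11:00 am, 12:15 pm–7:30 pm.
5:00 am–8:15 am: entirely removed.
9:15 am–7:15 pm \ B = 11:00 am–12:15 pm.

11:00 am–12:15 pm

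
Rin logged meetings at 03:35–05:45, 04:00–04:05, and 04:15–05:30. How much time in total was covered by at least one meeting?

Merged: 03:35-05:45.
Length: 2 h 10 min.

2 h 10 min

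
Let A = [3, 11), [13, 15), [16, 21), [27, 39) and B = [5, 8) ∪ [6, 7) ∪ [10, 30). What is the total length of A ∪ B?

Merge the second list: [5, 8), [10, 30).
A ∪ B = [3, 39).
Total: 36.

36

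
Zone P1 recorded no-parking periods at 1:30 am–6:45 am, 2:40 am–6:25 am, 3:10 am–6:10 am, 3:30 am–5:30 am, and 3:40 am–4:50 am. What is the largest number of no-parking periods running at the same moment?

Walk the sorted start/end points keeping a running depth.
The depth first hits 5 at 3:40 am.

5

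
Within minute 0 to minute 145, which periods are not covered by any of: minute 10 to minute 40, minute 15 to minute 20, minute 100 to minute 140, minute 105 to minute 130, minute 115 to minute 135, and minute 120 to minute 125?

The merged coverage is minute 10 to minute 40, minute 100 to minute 140.
Complement within minute 0 to minute 145: minute 0 to minute 10, minute 40 to minute 100, minute 140 to minute 145.

minute 0 to minute 10, minute 40 to minute 100, minute 140 to minute 145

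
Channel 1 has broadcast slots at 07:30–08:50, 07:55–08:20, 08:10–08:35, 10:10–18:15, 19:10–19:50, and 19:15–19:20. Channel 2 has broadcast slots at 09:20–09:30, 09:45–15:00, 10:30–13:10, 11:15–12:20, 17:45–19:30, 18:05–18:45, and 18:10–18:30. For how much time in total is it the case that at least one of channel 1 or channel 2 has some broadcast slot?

11 h 35 min

A, merged: 07:30-08:50, 10:10-18:15, 19:10-19:50.
B, merged: 09:20-09:30, 09:45-15:00, 17:45-19:30.
A ∪ B = 07:30-08:50, 09:20-09:30, 09:45-19:50.
Total: 1 h 20 min + 10 min + 10 h 5 min = 11 h 35 min.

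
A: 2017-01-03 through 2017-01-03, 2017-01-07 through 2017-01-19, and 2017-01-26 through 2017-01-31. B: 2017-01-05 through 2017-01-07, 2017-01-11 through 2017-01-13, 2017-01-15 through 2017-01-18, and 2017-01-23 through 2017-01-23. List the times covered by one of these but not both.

Only in the first: 2017-01-03 through 2017-01-03, 2017-01-08 through 2017-01-10, 2017-01-14 through 2017-01-14, 2017-01-19 through 2017-01-19, 2017-01-26 through 2017-01-31.
Only in the second: 2017-01-05 through 2017-01-06, 2017-01-23 through 2017-01-23.
Together these are the periods covered by exactly one.

2017-01-03 through 2017-01-03, 2017-01-05 through 2017-01-06, 2017-01-08 through 2017-01-10, 2017-01-14 through 2017-01-14, 2017-01-19 through 2017-01-19, 2017-01-23 through 2017-01-23, 2017-01-26 through 2017-01-31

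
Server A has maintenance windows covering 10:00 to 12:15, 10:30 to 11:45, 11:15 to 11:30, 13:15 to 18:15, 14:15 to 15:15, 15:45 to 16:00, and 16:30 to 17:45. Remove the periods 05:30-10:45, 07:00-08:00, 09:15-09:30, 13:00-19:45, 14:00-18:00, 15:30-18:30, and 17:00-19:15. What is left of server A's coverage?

10:45–12:15

Merge the first list: 10:00–12:15, 13:15–18:15.
Merge the second list: 05:30–10:45, 13:00–19:45.
10:00–12:15 with B removed leaves 10:45–12:15.
13:15–18:15 lies entirely inside B → drops out.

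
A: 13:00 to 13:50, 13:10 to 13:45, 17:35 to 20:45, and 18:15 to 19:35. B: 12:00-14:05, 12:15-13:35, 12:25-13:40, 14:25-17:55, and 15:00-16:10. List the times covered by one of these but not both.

A, merged: 13:00–13:50, 17:35–20:45.
B, merged: 12:00–14:05, 14:25–17:55.
Only in the first: 17:55–20:45.
Only in the second: 12:00–13:00, 13:50–14:05, 14:25–17:35.
Together these are the periods covered by exactly one.

12:00–13:00, 13:50–14:05, 14:25–17:35, 17:55–20:45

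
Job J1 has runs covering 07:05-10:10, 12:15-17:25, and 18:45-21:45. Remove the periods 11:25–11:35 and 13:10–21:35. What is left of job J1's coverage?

07:05–10:10, 12:15–13:10, 21:35–21:45

07:05–10:10: nothing removed.
12:15–17:25 \ B = 12:15–13:10.
18:45–21:45 \ B = 21:35–21:45.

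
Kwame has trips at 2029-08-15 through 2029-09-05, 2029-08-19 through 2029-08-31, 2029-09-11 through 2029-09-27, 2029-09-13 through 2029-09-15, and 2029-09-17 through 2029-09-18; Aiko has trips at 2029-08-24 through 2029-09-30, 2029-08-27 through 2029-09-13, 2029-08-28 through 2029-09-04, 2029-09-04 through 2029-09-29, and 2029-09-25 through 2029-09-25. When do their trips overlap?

First set merges to 2029-08-15 through 2029-09-05, 2029-09-11 through 2029-09-27.
Second set merges to 2029-08-24 through 2029-09-30.
2029-08-15 through 2029-09-05 overlaps B on 2029-08-24 through 2029-09-05.
2029-09-11 through 2029-09-27 overlaps B on 2029-09-11 through 2029-09-27.

2029-08-24 through 2029-09-05, 2029-09-11 through 2029-09-27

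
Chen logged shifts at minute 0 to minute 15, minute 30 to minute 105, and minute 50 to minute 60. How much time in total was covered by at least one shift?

90 minutes

Merged: minute 0 to minute 15, minute 30 to minute 105.
Lengths: 15 minutes + 75 minutes = 90 minutes.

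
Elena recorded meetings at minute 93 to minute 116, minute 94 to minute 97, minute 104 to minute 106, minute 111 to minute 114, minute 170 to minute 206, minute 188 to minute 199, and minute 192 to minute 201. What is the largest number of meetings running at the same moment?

3

Walk the sorted start/end points keeping a running depth.
The depth first hits 3 at minute 192.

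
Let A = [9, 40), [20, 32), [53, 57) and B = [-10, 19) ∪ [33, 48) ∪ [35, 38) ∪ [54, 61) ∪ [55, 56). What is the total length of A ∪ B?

A, merged: [9, 40), [53, 57).
B, merged: [-10, 19), [33, 48), [54, 61).
A ∪ B = [-10, 48), [53, 61).
Total: 58 + 8 = 66.

66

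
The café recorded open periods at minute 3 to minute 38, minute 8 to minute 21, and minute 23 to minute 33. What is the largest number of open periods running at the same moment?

Walk the sorted start/end points keeping a running depth.
The depth first hits 2 at minute 8.

2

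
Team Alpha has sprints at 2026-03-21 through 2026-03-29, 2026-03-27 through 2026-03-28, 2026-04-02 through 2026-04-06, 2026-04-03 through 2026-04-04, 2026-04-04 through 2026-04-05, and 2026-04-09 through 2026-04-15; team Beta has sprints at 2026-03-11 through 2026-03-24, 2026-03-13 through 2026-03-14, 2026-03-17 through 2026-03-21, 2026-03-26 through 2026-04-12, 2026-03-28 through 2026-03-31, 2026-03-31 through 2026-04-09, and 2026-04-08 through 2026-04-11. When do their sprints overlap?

A, merged: 2026-03-21 through 2026-03-29, 2026-04-02 through 2026-04-06, 2026-04-09 through 2026-04-15.
B, merged: 2026-03-11 through 2026-03-24, 2026-03-26 through 2026-04-12.
2026-03-21 through 2026-03-29 ∩ B → 2026-03-21 through 2026-03-24, 2026-03-26 through 2026-03-29.
2026-04-02 through 2026-04-06 ∩ B → 2026-04-02 through 2026-04-06.
2026-04-09 through 2026-04-15 ∩ B → 2026-04-09 through 2026-04-12.

2026-03-21 through 2026-03-24, 2026-03-26 through 2026-03-29, 2026-04-02 through 2026-04-06, 2026-04-09 through 2026-04-12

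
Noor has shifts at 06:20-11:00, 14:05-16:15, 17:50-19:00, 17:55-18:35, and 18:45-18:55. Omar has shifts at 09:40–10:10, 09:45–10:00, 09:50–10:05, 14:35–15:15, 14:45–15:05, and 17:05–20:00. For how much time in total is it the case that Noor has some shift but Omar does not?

Merge the first list: 06:20-11:00, 14:05-16:15, 17:50-19:00.
Merge the second list: 09:40-10:10, 14:35-15:15, 17:05-20:00.
A \ B = 06:20-09:40, 10:10-11:00, 14:05-14:35, 15:15-16:15.
Total: 3 h 20 min + 50 min + 30 min + 1 h = 5 h 40 min.

5 h 40 min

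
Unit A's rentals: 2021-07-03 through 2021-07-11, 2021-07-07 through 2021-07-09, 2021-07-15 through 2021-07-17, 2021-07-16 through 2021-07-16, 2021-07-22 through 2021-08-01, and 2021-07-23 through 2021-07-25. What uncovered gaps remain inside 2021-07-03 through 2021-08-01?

Covered (merged): 2021-07-03 through 2021-07-11, 2021-07-15 through 2021-07-17, 2021-07-22 through 2021-08-01.
Gaps within 2021-07-03 through 2021-08-01: 2021-07-12 through 2021-07-14, 2021-07-18 through 2021-07-21.

2021-07-12 through 2021-07-14, 2021-07-18 through 2021-07-21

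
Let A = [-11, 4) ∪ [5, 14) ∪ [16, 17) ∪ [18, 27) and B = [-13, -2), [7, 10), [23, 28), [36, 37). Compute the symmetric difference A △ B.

[-13, -11) ∪ [-2, 4) ∪ [5, 7) ∪ [10, 14) ∪ [16, 17) ∪ [18, 23) ∪ [27, 28) ∪ [36, 37)

A but not B: [-2, 4), [5, 7), [10, 14), [16, 17), [18, 23).
B but not A: [-13, -11), [27, 28), [36, 37).
Combining gives A △ B.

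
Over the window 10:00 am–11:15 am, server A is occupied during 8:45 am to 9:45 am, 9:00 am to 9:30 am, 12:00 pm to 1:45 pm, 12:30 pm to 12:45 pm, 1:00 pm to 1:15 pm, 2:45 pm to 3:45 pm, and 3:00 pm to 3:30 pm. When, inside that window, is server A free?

After merging, the occupied span is 8:45 am-9:45 am, 12:00 pm-1:45 pm, 2:45 pm-3:45 pm.
Complement within 10:00 am-11:15 am: 10:00 am-11:15 am.

10:00 am-11:15 am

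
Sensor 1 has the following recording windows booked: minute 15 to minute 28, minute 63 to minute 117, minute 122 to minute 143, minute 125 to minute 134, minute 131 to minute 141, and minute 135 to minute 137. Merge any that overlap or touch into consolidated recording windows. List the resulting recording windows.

minute 15 to minute 28, minute 63 to minute 117, minute 122 to minute 143

minute 63 to minute 117 is disjoint → start new block.
minute 122 to minute 143 is disjoint → start new block.
minute 125 to minute 134 overlaps/touches minute 122 to minute 143 → extend to minute 122 to minute 143.
minute 131 to minute 141 overlaps/touches minute 122 to minute 143 → extend to minute 122 to minute 143.
minute 135 to minute 137 overlaps/touches minute 122 to minute 143 → extend to minute 122 to minute 143.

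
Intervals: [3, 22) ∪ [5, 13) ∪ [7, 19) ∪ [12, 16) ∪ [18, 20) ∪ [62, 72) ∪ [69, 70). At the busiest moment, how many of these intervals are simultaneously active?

4

Sweep endpoints in order; track running count of active intervals.
Peak of 4 reached at 12.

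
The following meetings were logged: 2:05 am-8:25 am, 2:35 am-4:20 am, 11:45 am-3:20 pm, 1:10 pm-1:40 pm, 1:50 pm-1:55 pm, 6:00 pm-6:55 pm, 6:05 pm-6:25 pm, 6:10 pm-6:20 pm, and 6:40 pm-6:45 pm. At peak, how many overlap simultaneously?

Walk the sorted start/end points keeping a running depth.
The depth first hits 3 at 6:10 pm.

3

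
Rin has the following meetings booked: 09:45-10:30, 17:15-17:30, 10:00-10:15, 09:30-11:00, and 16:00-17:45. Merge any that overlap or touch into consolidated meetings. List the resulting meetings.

Sort by start: 09:30-11:00, 09:45-10:30, 10:00-10:15, 16:00-17:45, 17:15-17:30.
09:45-10:30 overlaps/touches 09:30-11:00 → extend to 09:30-11:00.
10:00-10:15 overlaps/touches 09:30-11:00 → extend to 09:30-11:00.
16:00-17:45 is disjoint → start new block.
17:15-17:30 overlaps/touches 16:00-17:45 → extend to 16:00-17:45.

09:30-11:00, 16:00-17:45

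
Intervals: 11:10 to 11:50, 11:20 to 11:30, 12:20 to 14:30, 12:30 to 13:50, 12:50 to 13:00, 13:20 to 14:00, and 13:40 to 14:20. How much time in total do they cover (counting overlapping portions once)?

2 h 50 min

Merged: 11:10–11:50, 12:20–14:30.
Lengths: 40 min + 2 h 10 min = 2 h 50 min.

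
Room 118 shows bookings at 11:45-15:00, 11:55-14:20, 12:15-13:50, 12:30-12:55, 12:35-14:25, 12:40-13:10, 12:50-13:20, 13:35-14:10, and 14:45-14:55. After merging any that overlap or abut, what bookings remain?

11:45–15:00

11:55–14:20 overlaps/touches 11:45–15:00 → extend to 11:45–15:00.
12:15–13:50 overlaps/touches 11:45–15:00 → extend to 11:45–15:00.
12:30–12:55 overlaps/touches 11:45–15:00 → extend to 11:45–15:00.
12:35–14:25 overlaps/touches 11:45–15:00 → extend to 11:45–15:00.
12:40–13:10 overlaps/touches 11:45–15:00 → extend to 11:45–15:00.
12:50–13:20 overlaps/touches 11:45–15:00 → extend to 11:45–15:00.
13:35–14:10 overlaps/touches 11:45–15:00 → extend to 11:45–15:00.
14:45–14:55 overlaps/touches 11:45–15:00 → extend to 11:45–15:00.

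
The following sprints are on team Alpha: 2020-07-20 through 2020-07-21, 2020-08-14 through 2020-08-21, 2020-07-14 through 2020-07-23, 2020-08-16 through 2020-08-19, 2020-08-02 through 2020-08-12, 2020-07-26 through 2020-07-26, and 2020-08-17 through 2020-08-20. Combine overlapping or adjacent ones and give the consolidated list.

Sort by start: 2020-07-14 through 2020-07-23, 2020-07-20 through 2020-07-21, 2020-07-26 through 2020-07-26, 2020-08-02 through 2020-08-12, 2020-08-14 through 2020-08-21, 2020-08-16 through 2020-08-19, 2020-08-17 through 2020-08-20.
2020-07-20 through 2020-07-21 overlaps/touches 2020-07-14 through 2020-07-23 → extend to 2020-07-14 through 2020-07-23.
2020-07-26 through 2020-07-26 is disjoint → start new block.
2020-08-02 through 2020-08-12 is disjoint → start new block.
2020-08-14 through 2020-08-21 is disjoint → start new block.
2020-08-16 through 2020-08-19 overlaps/touches 2020-08-14 through 2020-08-21 → extend to 2020-08-14 through 2020-08-21.
2020-08-17 through 2020-08-20 overlaps/touches 2020-08-14 through 2020-08-21 → extend to 2020-08-14 through 2020-08-21.

2020-07-14 through 2020-07-23, 2020-07-26 through 2020-07-26, 2020-08-02 through 2020-08-12, 2020-08-14 through 2020-08-21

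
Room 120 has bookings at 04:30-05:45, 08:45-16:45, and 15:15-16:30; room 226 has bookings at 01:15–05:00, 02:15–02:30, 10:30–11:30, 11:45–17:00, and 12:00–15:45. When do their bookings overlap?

04:30-05:00, 10:30-11:30, 11:45-16:45

Merge the first list: 04:30-05:45, 08:45-16:45.
Merge the second list: 01:15-05:00, 10:30-11:30, 11:45-17:00.
04:30-05:45 ∩ B → 04:30-05:00.
08:45-16:45 ∩ B → 10:30-11:30, 11:45-16:45.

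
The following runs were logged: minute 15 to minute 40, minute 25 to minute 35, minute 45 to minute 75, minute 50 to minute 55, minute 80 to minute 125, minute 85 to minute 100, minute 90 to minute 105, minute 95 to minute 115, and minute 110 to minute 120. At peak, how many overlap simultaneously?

Walk the sorted start/end points keeping a running depth.
The depth first hits 4 at minute 95.

4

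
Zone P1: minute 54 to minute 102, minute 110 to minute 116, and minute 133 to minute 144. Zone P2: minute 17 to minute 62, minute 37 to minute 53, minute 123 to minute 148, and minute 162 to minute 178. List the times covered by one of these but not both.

minute 17 to minute 54, minute 62 to minute 102, minute 110 to minute 116, minute 123 to minute 133, minute 144 to minute 148, minute 162 to minute 178

Merge the second list: minute 17 to minute 62, minute 123 to minute 148, minute 162 to minute 178.
Only in the first: minute 62 to minute 102, minute 110 to minute 116.
Only in the second: minute 17 to minute 54, minute 123 to minute 133, minute 144 to minute 148, minute 162 to minute 178.
Together these are the periods covered by exactly one.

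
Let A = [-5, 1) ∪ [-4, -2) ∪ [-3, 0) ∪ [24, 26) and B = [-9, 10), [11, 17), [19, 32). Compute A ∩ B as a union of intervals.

[-5, 1) ∪ [24, 26)

First set merges to [-5, 1), [24, 26).
[-5, 1) ∩ B → [-5, 1).
[24, 26) ∩ B → [24, 26).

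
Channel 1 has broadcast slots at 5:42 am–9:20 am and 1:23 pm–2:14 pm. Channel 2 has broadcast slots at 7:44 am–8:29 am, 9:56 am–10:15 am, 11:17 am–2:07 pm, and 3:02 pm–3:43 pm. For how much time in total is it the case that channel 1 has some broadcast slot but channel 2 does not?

3 h

A \ B = 5:42 am–7:44 am, 8:29 am–9:20 am, 2:07 pm–2:14 pm.
Total: 2 h 2 min + 51 min + 7 min = 3 h.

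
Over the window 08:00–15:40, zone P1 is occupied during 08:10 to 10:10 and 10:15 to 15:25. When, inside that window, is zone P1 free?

After merging, the occupied span is 08:10–10:10, 10:15–15:25.
Gaps within 08:00–15:40: 08:00–08:10, 10:10–10:15, 15:25–15:40.

08:00–08:10, 10:10–10:15, 15:25–15:40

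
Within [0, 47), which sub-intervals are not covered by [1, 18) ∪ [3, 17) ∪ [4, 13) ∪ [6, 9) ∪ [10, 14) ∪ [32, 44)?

[0, 1) ∪ [18, 32) ∪ [44, 47)

After merging, the occupied span is [1, 18), [32, 44).
Uncovered inside [0, 47): [0, 1), [18, 32), [44, 47).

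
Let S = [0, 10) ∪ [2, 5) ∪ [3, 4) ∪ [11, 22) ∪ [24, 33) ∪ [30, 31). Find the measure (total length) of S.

Merged: [0, 10), [11, 22), [24, 33).
Lengths: 10 + 11 + 9 = 30.

30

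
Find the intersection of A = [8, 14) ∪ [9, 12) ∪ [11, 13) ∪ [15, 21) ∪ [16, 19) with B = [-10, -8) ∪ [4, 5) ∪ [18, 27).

Merge the first list: [8, 14), [15, 21).
[8, 14) meets no B interval.
[15, 21) ∩ B → [18, 21).

[18, 21)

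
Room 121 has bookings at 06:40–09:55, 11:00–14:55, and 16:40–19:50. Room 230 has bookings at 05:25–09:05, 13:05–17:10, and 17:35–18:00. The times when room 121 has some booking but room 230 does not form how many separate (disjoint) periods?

A \ B = 09:05–09:55, 11:00–13:05, 17:10–17:35, 18:00–19:50.
That is 4 disjoint pieces.

4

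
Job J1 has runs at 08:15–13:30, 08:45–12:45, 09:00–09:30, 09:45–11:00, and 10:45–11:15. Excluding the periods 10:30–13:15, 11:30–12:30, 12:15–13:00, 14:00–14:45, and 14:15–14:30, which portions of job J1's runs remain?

08:15–10:30, 13:15–13:30

Merge the first list: 08:15–13:30.
Merge the second list: 10:30–13:15, 14:00–14:45.
08:15–13:30 \ B = 08:15–10:30, 13:15–13:30.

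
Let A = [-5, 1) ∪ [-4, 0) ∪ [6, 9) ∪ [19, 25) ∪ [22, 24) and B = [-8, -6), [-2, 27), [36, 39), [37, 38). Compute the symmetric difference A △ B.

First set merges to [-5, 1), [6, 9), [19, 25).
Second set merges to [-8, -6), [-2, 27), [36, 39).
A but not B: [-5, -2).
B but not A: [-8, -6), [1, 6), [9, 19), [25, 27), [36, 39).
Combining gives A △ B.

[-8, -6) ∪ [-5, -2) ∪ [1, 6) ∪ [9, 19) ∪ [25, 27) ∪ [36, 39)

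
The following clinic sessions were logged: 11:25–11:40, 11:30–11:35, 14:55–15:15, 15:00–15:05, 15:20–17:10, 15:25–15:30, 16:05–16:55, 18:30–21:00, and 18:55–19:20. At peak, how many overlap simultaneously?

2

Walk the sorted start/end points keeping a running depth.
The depth first hits 2 at 11:30.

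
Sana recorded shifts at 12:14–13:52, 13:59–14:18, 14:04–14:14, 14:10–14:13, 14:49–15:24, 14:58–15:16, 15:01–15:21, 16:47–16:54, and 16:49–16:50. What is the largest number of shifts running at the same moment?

Sweep endpoints in order; track running count of active intervals.
Peak of 3 reached at 14:10.

3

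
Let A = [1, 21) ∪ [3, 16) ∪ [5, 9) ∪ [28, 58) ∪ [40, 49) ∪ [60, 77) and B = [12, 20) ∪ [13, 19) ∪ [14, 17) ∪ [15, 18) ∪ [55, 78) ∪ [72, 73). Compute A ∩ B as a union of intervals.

[12, 20) ∪ [55, 58) ∪ [60, 77)

First set merges to [1, 21), [28, 58), [60, 77).
Second set merges to [12, 20), [55, 78).
[1, 21) meets the second set on [12, 20).
[28, 58) meets the second set on [55, 58).
[60, 77) meets the second set on [60, 77).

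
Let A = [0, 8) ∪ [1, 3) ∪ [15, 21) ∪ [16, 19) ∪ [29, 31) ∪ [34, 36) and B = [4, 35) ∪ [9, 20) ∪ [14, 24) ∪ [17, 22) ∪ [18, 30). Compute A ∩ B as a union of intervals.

A, merged: [0, 8), [15, 21), [29, 31), [34, 36).
B, merged: [4, 35).
[0, 8) overlaps B on [4, 8).
[15, 21) overlaps B on [15, 21).
[29, 31) overlaps B on [29, 31).
[34, 36) overlaps B on [34, 35).

[4, 8) ∪ [15, 21) ∪ [29, 31) ∪ [34, 35)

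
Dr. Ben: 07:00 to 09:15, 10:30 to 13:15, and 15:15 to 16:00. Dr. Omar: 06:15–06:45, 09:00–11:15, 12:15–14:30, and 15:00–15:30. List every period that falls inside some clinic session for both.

09:00-09:15, 10:30-11:15, 12:15-13:15, 15:15-15:30

07:00-09:15 meets the second set on 09:00-09:15.
10:30-13:15 meets the second set on 10:30-11:15, 12:15-13:15.
15:15-16:00 meets the second set on 15:15-15:30.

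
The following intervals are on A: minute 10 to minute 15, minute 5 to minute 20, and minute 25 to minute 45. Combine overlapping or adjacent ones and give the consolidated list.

minute 5 to minute 20, minute 25 to minute 45

Sort by start: minute 5 to minute 20, minute 10 to minute 15, minute 25 to minute 45.
minute 10 to minute 15 overlaps/touches minute 5 to minute 20 → extend to minute 5 to minute 20.
minute 25 to minute 45 is disjoint → start new block.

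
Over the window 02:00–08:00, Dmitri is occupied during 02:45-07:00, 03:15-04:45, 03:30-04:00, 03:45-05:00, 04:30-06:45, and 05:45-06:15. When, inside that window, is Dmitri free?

02:00–02:45, 07:00–08:00

Covered (merged): 02:45–07:00.
Complement within 02:00–08:00: 02:00–02:45, 07:00–08:00.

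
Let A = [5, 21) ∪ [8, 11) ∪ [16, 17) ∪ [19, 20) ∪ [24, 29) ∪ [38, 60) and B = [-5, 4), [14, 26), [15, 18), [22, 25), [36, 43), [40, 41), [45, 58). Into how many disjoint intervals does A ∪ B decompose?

First set merges to [5, 21), [24, 29), [38, 60).
Second set merges to [-5, 4), [14, 26), [36, 43), [45, 58).
A ∪ B = [-5, 4), [5, 29), [36, 60).
That is 3 disjoint pieces.

3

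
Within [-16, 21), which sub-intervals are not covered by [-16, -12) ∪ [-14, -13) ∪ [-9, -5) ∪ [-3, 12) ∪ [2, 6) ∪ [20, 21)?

[-12, -9) ∪ [-5, -3) ∪ [12, 20)

Covered (merged): [-16, -12), [-9, -5), [-3, 12), [20, 21).
Uncovered inside [-16, 21): [-12, -9), [-5, -3), [12, 20).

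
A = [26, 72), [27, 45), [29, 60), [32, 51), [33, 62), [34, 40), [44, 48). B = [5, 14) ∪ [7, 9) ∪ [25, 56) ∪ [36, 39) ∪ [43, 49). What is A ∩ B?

[26, 56)

A, merged: [26, 72).
B, merged: [5, 14), [25, 56).
[26, 72) overlaps B on [26, 56).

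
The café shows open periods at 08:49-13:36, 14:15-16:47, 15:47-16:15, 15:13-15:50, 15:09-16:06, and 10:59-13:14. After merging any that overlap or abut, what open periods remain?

Sort by start: 08:49–13:36, 10:59–13:14, 14:15–16:47, 15:09–16:06, 15:13–15:50, 15:47–16:15.
10:59–13:14 overlaps/touches 08:49–13:36 → extend to 08:49–13:36.
14:15–16:47 is disjoint → start new block.
15:09–16:06 overlaps/touches 14:15–16:47 → extend to 14:15–16:47.
15:13–15:50 overlaps/touches 14:15–16:47 → extend to 14:15–16:47.
15:47–16:15 overlaps/touches 14:15–16:47 → extend to 14:15–16:47.

08:49–13:36, 14:15–16:47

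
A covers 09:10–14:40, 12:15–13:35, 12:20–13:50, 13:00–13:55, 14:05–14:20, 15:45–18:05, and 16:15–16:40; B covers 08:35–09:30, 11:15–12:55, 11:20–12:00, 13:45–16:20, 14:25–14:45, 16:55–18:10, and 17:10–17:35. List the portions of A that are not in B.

09:30–11:15, 12:55–13:45, 16:20–16:55

A, merged: 09:10–14:40, 15:45–18:05.
B, merged: 08:35–09:30, 11:15–12:55, 13:45–16:20, 16:55–18:10.
09:10–14:40 \ B = 09:30–11:15, 12:55–13:45.
15:45–18:05 \ B = 16:20–16:55.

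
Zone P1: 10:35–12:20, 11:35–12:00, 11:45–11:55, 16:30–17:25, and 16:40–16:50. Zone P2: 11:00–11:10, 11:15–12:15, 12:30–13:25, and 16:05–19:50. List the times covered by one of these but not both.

First set merges to 10:35–12:20, 16:30–17:25.
A but not B: 10:35–11:00, 11:10–11:15, 12:15–12:20.
B but not A: 12:30–13:25, 16:05–16:30, 17:25–19:50.
Combining gives A △ B.

10:35–11:00, 11:10–11:15, 12:15–12:20, 12:30–13:25, 16:05–16:30, 17:25–19:50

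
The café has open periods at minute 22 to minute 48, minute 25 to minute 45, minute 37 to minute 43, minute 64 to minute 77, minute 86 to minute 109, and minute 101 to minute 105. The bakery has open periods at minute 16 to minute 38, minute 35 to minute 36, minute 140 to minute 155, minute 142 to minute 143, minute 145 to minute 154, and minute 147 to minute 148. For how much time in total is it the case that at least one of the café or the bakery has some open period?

83 minutes

A, merged: minute 22 to minute 48, minute 64 to minute 77, minute 86 to minute 109.
B, merged: minute 16 to minute 38, minute 140 to minute 155.
A ∪ B = minute 16 to minute 48, minute 64 to minute 77, minute 86 to minute 109, minute 140 to minute 155.
Total: 32 minutes + 13 minutes + 23 minutes + 15 minutes = 83 minutes.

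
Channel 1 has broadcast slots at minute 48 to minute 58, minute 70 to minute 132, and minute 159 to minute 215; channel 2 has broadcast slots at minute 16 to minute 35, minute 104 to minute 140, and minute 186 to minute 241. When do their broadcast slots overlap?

minute 48 to minute 58 falls entirely outside B.
minute 70 to minute 132 overlaps B on minute 104 to minute 132.
minute 159 to minute 215 overlaps B on minute 186 to minute 215.

minute 104 to minute 132, minute 186 to minute 215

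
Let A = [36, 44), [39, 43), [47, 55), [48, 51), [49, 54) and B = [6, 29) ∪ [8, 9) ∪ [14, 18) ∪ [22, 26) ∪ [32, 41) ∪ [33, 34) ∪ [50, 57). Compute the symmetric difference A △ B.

[6, 29) ∪ [32, 36) ∪ [41, 44) ∪ [47, 50) ∪ [55, 57)

Merge the first list: [36, 44), [47, 55).
Merge the second list: [6, 29), [32, 41), [50, 57).
Only in the first: [41, 44), [47, 50).
Only in the second: [6, 29), [32, 36), [55, 57).
Together these are the periods covered by exactly one.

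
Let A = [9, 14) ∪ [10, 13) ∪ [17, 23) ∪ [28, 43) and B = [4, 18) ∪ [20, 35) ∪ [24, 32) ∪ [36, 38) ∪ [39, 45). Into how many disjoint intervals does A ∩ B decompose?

Merge the first list: [9, 14), [17, 23), [28, 43).
Merge the second list: [4, 18), [20, 35), [36, 38), [39, 45).
A ∩ B = [9, 14), [17, 18), [20, 23), [28, 35), [36, 38), [39, 43).
That is 6 disjoint pieces.

6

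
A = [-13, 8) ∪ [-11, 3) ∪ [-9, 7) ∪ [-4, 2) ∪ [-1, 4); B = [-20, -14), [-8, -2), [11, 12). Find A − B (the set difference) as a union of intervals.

[-13, -8) ∪ [-2, 8)

A, merged: [-13, 8).
[-13, 8) minus B → [-13, -8), [-2, 8).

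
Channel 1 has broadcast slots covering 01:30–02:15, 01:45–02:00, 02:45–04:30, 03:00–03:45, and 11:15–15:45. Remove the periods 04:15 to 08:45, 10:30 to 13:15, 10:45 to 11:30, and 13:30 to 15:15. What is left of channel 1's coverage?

Merge the first list: 01:30-02:15, 02:45-04:30, 11:15-15:45.
Merge the second list: 04:15-08:45, 10:30-13:15, 13:30-15:15.
01:30-02:15: no B overlap → unchanged.
02:45-04:30 minus B → 02:45-04:15.
11:15-15:45 minus B → 13:15-13:30, 15:15-15:45.

01:30-02:15, 02:45-04:15, 13:15-13:30, 15:15-15:45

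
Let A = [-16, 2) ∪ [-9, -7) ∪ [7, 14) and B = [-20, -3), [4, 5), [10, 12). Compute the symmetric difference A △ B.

[-20, -16) ∪ [-3, 2) ∪ [4, 5) ∪ [7, 10) ∪ [12, 14)

Merge the first list: [-16, 2), [7, 14).
A but not B: [-3, 2), [7, 10), [12, 14).
B but not A: [-20, -16), [4, 5).
Combining gives A △ B.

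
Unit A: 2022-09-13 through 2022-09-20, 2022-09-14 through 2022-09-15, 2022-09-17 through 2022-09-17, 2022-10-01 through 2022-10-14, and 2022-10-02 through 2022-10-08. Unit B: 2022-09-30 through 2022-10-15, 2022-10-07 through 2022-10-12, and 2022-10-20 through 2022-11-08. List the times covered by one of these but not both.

2022-09-13 through 2022-09-20, 2022-09-30 through 2022-09-30, 2022-10-15 through 2022-10-15, 2022-10-20 through 2022-11-08

Merge the first list: 2022-09-13 through 2022-09-20, 2022-10-01 through 2022-10-14.
Merge the second list: 2022-09-30 through 2022-10-15, 2022-10-20 through 2022-11-08.
A \ B = 2022-09-13 through 2022-09-20.
B \ A = 2022-09-30 through 2022-09-30, 2022-10-15 through 2022-10-15, 2022-10-20 through 2022-11-08.
Union of the two gives the symmetric difference.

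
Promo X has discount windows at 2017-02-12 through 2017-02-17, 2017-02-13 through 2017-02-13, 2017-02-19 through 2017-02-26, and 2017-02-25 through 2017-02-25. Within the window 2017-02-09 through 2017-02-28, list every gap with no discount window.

2017-02-09 through 2017-02-11, 2017-02-18 through 2017-02-18, 2017-02-27 through 2017-02-28

The merged coverage is 2017-02-12 through 2017-02-17, 2017-02-19 through 2017-02-26.
Uncovered inside 2017-02-09 through 2017-02-28: 2017-02-09 through 2017-02-11, 2017-02-18 through 2017-02-18, 2017-02-27 through 2017-02-28.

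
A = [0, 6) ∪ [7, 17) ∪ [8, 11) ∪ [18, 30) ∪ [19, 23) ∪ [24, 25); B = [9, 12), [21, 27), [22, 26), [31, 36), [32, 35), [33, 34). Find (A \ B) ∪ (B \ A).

A, merged: [0, 6), [7, 17), [18, 30).
B, merged: [9, 12), [21, 27), [31, 36).
A \ B = [0, 6), [7, 9), [12, 17), [18, 21), [27, 30).
B \ A = [31, 36).
Union of the two gives the symmetric difference.

[0, 6) ∪ [7, 9) ∪ [12, 17) ∪ [18, 21) ∪ [27, 30) ∪ [31, 36)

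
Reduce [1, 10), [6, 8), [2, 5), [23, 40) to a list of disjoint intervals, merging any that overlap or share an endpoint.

[1, 10) ∪ [23, 40)

Sort by start: [1, 10), [2, 5), [6, 8), [23, 40).
[2, 5) overlaps/touches [1, 10) → extend to [1, 10).
[6, 8) overlaps/touches [1, 10) → extend to [1, 10).
[23, 40) is disjoint → start new block.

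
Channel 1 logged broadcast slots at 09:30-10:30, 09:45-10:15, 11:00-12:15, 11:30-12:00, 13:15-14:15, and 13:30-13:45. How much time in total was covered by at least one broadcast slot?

Merged: 09:30-10:30, 11:00-12:15, 13:15-14:15.
Lengths: 1 h + 1 h 15 min + 1 h = 3 h 15 min.

3 h 15 min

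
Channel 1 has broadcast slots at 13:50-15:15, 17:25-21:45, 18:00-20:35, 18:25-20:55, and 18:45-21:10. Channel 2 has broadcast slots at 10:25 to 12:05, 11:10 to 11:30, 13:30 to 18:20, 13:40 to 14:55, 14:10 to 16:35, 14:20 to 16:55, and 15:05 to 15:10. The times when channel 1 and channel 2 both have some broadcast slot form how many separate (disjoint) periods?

2

A, merged: 13:50–15:15, 17:25–21:45.
B, merged: 10:25–12:05, 13:30–18:20.
A ∩ B = 13:50–15:15, 17:25–18:20.
That is 2 disjoint pieces.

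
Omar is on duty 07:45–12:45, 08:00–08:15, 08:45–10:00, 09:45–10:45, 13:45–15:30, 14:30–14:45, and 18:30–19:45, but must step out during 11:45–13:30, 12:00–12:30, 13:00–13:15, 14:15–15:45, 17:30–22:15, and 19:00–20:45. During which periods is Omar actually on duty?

07:45–11:45, 13:45–14:15

A, merged: 07:45–12:45, 13:45–15:30, 18:30–19:45.
B, merged: 11:45–13:30, 14:15–15:45, 17:30–22:15.
07:45–12:45 \ B = 07:45–11:45.
13:45–15:30 \ B = 13:45–14:15.
18:30–19:45: entirely removed.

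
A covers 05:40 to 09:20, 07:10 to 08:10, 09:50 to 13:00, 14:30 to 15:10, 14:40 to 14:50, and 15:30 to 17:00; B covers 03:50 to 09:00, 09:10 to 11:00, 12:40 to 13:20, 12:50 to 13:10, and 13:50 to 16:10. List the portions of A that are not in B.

First set merges to 05:40–09:20, 09:50–13:00, 14:30–15:10, 15:30–17:00.
Second set merges to 03:50–09:00, 09:10–11:00, 12:40–13:20, 13:50–16:10.
05:40–09:20 \ B = 09:00–09:10.
09:50–13:00 \ B = 11:00–12:40.
14:30–15:10: entirely removed.
15:30–17:00 \ B = 16:10–17:00.

09:00–09:10, 11:00–12:40, 16:10–17:00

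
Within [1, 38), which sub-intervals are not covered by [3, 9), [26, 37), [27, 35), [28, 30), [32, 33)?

[1, 3) ∪ [9, 26) ∪ [37, 38)

After merging, the occupied span is [3, 9), [26, 37).
Gaps within [1, 38): [1, 3), [9, 26), [37, 38).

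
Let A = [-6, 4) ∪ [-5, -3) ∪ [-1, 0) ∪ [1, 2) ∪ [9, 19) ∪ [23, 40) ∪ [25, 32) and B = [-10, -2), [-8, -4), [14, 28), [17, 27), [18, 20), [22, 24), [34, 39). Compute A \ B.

[-2, 4) ∪ [9, 14) ∪ [28, 34) ∪ [39, 40)

First set merges to [-6, 4), [9, 19), [23, 40).
Second set merges to [-10, -2), [14, 28), [34, 39).
[-6, 4) with B removed leaves [-2, 4).
[9, 19) with B removed leaves [9, 14).
[23, 40) with B removed leaves [28, 34), [39, 40).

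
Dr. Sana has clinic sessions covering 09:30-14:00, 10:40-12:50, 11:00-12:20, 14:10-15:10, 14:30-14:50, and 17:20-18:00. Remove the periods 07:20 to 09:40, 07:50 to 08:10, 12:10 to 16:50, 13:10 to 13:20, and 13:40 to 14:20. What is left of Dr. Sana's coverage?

09:40–12:10, 17:20–18:00

A, merged: 09:30–14:00, 14:10–15:10, 17:20–18:00.
B, merged: 07:20–09:40, 12:10–16:50.
09:30–14:00 minus B → 09:40–12:10.
14:10–15:10: fully covered by B → removed.
17:20–18:00: no B overlap → unchanged.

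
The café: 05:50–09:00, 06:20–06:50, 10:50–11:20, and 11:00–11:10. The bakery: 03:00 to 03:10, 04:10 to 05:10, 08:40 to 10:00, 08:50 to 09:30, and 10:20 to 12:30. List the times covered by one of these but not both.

03:00–03:10, 04:10–05:10, 05:50–08:40, 09:00–10:00, 10:20–10:50, 11:20–12:30

First set merges to 05:50–09:00, 10:50–11:20.
Second set merges to 03:00–03:10, 04:10–05:10, 08:40–10:00, 10:20–12:30.
Only in the first: 05:50–08:40.
Only in the second: 03:00–03:10, 04:10–05:10, 09:00–10:00, 10:20–10:50, 11:20–12:30.
Together these are the periods covered by exactly one.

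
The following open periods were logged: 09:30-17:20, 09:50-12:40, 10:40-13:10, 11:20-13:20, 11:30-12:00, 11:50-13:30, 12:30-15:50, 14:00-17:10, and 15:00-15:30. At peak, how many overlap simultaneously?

Sweep endpoints in order; track running count of active intervals.
Peak of 6 reached at 11:50.

6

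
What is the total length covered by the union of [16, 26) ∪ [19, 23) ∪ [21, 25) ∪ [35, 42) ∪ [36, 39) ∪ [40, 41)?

17

Merged: [16, 26), [35, 42).
Lengths: 10 + 7 = 17.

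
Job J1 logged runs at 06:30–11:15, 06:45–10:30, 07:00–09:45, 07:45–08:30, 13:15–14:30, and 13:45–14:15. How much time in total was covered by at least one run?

6 h

Merged: 06:30-11:15, 13:15-14:30.
Lengths: 4 h 45 min + 1 h 15 min = 6 h.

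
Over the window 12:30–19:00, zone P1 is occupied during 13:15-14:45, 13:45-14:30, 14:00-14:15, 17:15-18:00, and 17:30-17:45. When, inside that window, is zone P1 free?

12:30–13:15, 14:45–17:15, 18:00–19:00

Covered (merged): 13:15–14:45, 17:15–18:00.
Complement within 12:30–19:00: 12:30–13:15, 14:45–17:15, 18:00–19:00.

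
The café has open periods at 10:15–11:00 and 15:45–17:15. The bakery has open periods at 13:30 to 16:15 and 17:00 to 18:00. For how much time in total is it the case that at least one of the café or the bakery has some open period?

5 h 15 min

A ∪ B = 10:15-11:00, 13:30-18:00.
Total: 45 min + 4 h 30 min = 5 h 15 min.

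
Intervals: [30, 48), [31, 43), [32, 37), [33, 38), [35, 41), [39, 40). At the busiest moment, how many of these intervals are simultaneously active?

At 35, 5 of the intervals are simultaneously active.
No point has more.

5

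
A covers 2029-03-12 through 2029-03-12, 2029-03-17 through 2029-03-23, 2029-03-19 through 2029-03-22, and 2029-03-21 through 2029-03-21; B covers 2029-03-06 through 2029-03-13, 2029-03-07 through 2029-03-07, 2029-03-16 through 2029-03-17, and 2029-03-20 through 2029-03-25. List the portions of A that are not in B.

Merge the first list: 2029-03-12 through 2029-03-12, 2029-03-17 through 2029-03-23.
Merge the second list: 2029-03-06 through 2029-03-13, 2029-03-16 through 2029-03-17, 2029-03-20 through 2029-03-25.
2029-03-12 through 2029-03-12 lies entirely inside B → drops out.
2029-03-17 through 2029-03-23 with B removed leaves 2029-03-18 through 2029-03-19.

2029-03-18 through 2029-03-19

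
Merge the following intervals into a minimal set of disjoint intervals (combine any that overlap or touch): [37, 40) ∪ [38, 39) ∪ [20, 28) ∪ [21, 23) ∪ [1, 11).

Sort by start: [1, 11), [20, 28), [21, 23), [37, 40), [38, 39).
[20, 28) is disjoint → start new block.
[21, 23) overlaps/touches [20, 28) → extend to [20, 28).
[37, 40) is disjoint → start new block.
[38, 39) overlaps/touches [37, 40) → extend to [37, 40).

[1, 11) ∪ [20, 28) ∪ [37, 40)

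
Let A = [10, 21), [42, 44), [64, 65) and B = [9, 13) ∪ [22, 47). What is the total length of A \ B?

9

A \ B = [13, 21), [64, 65).
Total: 8 + 1 = 9.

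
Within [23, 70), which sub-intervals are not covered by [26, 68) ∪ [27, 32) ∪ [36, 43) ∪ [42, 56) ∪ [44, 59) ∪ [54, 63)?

After merging, the occupied span is [26, 68).
Uncovered inside [23, 70): [23, 26), [68, 70).

[23, 26) ∪ [68, 70)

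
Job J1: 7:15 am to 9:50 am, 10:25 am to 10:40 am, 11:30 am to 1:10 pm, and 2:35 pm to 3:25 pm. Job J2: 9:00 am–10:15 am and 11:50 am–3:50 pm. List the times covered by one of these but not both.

A \ B = 7:15 am–9:00 am, 10:25 am–10:40 am, 11:30 am–11:50 am.
B \ A = 9:50 am–10:15 am, 1:10 pm–2:35 pm, 3:25 pm–3:50 pm.
Union of the two gives the symmetric difference.

7:15 am–9:00 am, 9:50 am–10:15 am, 10:25 am–10:40 am, 11:30 am–11:50 am, 1:10 pm–2:35 pm, 3:25 pm–3:50 pm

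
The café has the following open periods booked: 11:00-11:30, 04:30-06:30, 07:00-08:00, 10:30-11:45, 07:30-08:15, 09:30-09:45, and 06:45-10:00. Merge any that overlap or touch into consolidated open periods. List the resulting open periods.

04:30–06:30, 06:45–10:00, 10:30–11:45

Sort by start: 04:30–06:30, 06:45–10:00, 07:00–08:00, 07:30–08:15, 09:30–09:45, 10:30–11:45, 11:00–11:30.
06:45–10:00 is disjoint → start new block.
07:00–08:00 overlaps/touches 06:45–10:00 → extend to 06:45–10:00.
07:30–08:15 overlaps/touches 06:45–10:00 → extend to 06:45–10:00.
09:30–09:45 overlaps/touches 06:45–10:00 → extend to 06:45–10:00.
10:30–11:45 is disjoint → start new block.
11:00–11:30 overlaps/touches 10:30–11:45 → extend to 10:30–11:45.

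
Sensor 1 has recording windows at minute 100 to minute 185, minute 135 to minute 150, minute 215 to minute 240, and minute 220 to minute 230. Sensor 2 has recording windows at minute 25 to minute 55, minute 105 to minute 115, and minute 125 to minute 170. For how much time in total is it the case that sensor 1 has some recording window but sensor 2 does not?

First set merges to minute 100 to minute 185, minute 215 to minute 240.
A \ B = minute 100 to minute 105, minute 115 to minute 125, minute 170 to minute 185, minute 215 to minute 240.
Total: 5 minutes + 10 minutes + 15 minutes + 25 minutes = 55 minutes.

55 minutes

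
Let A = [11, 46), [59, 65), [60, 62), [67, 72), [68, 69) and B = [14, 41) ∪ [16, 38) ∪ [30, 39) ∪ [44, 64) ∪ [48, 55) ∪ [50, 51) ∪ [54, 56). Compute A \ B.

[11, 14) ∪ [41, 44) ∪ [64, 65) ∪ [67, 72)

Merge the first list: [11, 46), [59, 65), [67, 72).
Merge the second list: [14, 41), [44, 64).
[11, 46) minus B → [11, 14), [41, 44).
[59, 65) minus B → [64, 65).
[67, 72): no B overlap → unchanged.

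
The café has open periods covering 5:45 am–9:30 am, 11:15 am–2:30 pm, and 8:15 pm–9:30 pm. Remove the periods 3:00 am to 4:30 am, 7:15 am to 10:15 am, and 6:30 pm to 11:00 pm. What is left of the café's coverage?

5:45 am–7:15 am, 11:15 am–2:30 pm

5:45 am–9:30 am \ B = 5:45 am–7:15 am.
11:15 am–2:30 pm: nothing removed.
8:15 pm–9:30 pm: entirely removed.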